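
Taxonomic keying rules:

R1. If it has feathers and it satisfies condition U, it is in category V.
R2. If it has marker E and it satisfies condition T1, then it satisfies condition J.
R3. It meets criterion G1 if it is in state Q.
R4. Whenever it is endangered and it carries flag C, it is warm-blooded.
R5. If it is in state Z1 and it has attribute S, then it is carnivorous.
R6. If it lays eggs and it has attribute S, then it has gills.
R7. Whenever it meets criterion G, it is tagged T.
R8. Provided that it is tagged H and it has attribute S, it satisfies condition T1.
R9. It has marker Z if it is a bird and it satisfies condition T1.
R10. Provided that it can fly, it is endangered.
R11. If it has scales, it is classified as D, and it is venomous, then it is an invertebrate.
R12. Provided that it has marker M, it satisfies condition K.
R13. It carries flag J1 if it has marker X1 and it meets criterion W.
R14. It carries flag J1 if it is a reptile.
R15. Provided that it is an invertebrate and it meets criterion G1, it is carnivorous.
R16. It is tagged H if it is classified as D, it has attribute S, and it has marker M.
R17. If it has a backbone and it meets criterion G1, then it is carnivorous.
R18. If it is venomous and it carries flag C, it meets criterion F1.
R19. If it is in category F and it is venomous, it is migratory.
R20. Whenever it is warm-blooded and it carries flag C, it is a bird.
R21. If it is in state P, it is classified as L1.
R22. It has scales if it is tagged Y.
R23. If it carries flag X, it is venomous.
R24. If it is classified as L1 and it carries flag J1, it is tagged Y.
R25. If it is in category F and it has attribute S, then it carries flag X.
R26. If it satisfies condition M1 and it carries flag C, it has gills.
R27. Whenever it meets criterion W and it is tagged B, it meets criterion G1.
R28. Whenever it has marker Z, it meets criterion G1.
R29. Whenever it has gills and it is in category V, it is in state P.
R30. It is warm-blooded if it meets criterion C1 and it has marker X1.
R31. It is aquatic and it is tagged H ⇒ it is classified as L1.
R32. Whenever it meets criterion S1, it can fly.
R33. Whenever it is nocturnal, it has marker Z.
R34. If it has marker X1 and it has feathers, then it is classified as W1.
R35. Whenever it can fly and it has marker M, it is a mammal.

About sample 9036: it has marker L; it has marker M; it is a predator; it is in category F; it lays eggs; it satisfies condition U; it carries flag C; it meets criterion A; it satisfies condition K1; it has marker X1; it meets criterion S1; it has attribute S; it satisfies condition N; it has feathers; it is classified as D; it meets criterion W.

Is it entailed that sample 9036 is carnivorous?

Yes

By R1 (it has feathers, it satisfies condition U): it is in category V.
By R6 (it lays eggs, it has attribute S): it has gills.
By R13 (it has marker X1, it meets criterion W): it carries flag J1.
By R16 (it is classified as D, it has attribute S, it has marker M): it is tagged H.
By R25 (it is in category F, it has attribute S): it carries flag X.
By R29 (it has gills, it is in category V): it is in state P.
By R32 (it meets criterion S1): it can fly.
By R8 (it is tagged H, it has attribute S): it satisfies condition T1.
By R10 (it can fly): it is endangered.
By R21 (it is in state P): it is classified as L1.
By R23 (it carries flag X): it is venomous.
By R24 (it is classified as L1, it carries flag J1): it is tagged Y.
By R4 (it is endangered, it carries flag C): it is warm-blooded.
By R20 (it is warm-blooded, it carries flag C): it is a bird.
By R22 (it is tagged Y): it has scales.
By R9 (it is a bird, it satisfies condition T1): it has marker Z.
By R11 (it has scales, it is classified as D, it is venomous): it is an invertebrate.
By R28 (it has marker Z): it meets criterion G1.
By R15 (it is an invertebrate, it meets criterion G1): it is carnivorous.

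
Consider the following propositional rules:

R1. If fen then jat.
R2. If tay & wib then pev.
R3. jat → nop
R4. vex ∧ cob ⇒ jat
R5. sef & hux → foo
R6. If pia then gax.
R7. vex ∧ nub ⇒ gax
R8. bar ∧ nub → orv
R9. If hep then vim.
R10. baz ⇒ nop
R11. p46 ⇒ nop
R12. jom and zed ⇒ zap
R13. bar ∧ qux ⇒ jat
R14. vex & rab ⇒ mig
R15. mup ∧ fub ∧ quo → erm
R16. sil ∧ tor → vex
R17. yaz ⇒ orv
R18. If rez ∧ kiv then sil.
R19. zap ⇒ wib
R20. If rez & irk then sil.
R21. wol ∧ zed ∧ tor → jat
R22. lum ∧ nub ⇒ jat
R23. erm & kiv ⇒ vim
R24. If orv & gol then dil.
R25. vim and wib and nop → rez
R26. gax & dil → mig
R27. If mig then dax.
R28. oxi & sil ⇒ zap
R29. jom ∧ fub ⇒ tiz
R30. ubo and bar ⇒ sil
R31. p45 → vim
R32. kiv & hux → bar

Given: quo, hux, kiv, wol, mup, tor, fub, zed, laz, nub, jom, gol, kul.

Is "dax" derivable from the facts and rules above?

zap  (by R12: jom, zed)
erm  (by R15: mup, fub, quo)
wib  (by R19: zap)
jat  (by R21: wol, zed, tor)
vim  (by R23: erm, kiv)
bar  (by R32: kiv, hux)
nop  (by R3: jat)
orv  (by R8: bar, nub)
dil  (by R24: orv, gol)
rez  (by R25: vim, wib, nop)
sil  (by R18: rez, kiv)
vex  (by R16: sil, tor)
gax  (by R7: vex, nub)
mig  (by R26: gax, dil)
dax  (by R27: mig)

Yes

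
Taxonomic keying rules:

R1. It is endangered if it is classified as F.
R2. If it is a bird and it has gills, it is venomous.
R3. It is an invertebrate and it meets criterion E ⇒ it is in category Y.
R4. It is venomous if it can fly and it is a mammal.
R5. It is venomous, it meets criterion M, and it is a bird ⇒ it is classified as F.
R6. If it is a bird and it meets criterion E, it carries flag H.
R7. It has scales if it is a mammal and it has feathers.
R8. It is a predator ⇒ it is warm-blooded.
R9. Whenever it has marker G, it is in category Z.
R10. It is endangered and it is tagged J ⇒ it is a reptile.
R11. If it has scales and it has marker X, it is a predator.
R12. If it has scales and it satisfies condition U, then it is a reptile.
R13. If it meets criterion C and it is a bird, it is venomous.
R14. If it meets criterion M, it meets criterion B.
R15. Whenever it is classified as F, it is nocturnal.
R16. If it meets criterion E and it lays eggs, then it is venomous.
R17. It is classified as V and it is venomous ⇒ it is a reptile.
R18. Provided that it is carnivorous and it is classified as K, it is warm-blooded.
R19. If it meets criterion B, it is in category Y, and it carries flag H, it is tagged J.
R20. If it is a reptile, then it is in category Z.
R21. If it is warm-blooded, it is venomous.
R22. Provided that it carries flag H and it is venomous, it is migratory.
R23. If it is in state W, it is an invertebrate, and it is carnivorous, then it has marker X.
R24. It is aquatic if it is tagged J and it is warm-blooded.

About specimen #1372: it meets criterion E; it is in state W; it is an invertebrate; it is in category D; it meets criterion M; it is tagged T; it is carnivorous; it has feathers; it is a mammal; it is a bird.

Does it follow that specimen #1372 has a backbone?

Forward chaining from the given facts derives: is in category Y, carries flag H, has scales, meets criterion B, is tagged J, has marker X, is a predator, is warm-blooded, is venomous, is migratory, is aquatic, is classified as F, is nocturnal, is endangered, is a reptile, is in category Z.
No rule has "it has a backbone" as its conclusion, and it is not among the given facts.

No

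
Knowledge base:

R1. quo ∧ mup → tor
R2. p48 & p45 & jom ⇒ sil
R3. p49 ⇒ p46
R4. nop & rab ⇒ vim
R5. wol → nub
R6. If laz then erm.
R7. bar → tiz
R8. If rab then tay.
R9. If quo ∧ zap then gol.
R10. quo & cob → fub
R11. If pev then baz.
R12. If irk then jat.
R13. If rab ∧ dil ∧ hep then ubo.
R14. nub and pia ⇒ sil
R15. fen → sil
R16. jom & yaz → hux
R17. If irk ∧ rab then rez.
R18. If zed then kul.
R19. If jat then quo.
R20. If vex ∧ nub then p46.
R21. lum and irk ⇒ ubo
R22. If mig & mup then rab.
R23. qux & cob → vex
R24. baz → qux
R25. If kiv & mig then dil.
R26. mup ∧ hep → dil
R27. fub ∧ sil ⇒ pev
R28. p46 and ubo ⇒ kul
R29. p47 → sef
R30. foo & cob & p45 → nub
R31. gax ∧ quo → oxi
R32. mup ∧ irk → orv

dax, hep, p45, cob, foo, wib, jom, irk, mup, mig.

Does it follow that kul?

Forward chaining from the given facts derives: jat, quo, rab, dil, nub, orv, tor, tay, fub, ubo, rez.
Rules concluding kul: R18 needs zed; R28 needs p46 — none of these are established.

No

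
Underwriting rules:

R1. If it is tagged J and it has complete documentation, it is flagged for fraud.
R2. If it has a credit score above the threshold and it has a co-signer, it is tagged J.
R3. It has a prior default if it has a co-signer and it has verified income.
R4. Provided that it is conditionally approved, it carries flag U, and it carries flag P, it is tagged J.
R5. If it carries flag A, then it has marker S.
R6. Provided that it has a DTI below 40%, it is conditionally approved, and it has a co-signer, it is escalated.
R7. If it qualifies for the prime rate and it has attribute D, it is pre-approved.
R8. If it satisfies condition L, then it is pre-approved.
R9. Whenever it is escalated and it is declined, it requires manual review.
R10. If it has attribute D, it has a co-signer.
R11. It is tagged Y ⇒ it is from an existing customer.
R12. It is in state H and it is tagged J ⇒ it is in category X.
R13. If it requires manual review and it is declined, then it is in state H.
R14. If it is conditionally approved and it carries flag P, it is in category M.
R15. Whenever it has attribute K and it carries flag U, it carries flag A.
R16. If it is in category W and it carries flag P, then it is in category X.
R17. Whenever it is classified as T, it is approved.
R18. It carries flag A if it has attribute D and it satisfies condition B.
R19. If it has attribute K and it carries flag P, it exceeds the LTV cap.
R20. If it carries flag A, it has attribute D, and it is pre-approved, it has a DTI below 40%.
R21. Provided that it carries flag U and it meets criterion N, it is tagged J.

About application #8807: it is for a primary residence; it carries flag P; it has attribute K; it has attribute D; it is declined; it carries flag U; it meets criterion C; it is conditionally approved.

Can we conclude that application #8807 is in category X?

No

Forward chaining from the given facts derives: is tagged J, has a co-signer, is in category M, carries flag A, exceeds the LTV cap, has marker S.
Rules concluding "it is in category X": R12 needs "it is in state H"; R16 needs "it is in category W" — none of these are established.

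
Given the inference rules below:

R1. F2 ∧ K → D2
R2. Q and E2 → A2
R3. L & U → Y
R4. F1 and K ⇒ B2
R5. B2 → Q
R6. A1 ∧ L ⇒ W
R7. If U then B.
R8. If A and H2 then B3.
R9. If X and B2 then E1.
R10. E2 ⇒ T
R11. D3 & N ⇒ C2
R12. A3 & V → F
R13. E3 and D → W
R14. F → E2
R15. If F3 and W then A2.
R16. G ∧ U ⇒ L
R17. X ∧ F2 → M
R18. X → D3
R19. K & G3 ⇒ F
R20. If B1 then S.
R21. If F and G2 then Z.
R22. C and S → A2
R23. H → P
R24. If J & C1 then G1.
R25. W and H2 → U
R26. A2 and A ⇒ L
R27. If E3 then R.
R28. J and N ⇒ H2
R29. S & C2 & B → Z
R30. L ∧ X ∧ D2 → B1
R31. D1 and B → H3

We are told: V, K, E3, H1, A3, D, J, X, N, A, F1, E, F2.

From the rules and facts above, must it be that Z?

D2  (by R1: F2, K)
B2  (by R4: F1, K)
Q  (by R5: B2)
F  (by R12: A3, V)
W  (by R13: E3, D)
E2  (by R14: F)
D3  (by R18: X)
H2  (by R28: J, N)
A2  (by R2: Q, E2)
C2  (by R11: D3, N)
U  (by R25: W, H2)
L  (by R26: A2, A)
B1  (by R30: L, X, D2)
B  (by R7: U)
S  (by R20: B1)
Z  (by R29: S, C2, B)

Yes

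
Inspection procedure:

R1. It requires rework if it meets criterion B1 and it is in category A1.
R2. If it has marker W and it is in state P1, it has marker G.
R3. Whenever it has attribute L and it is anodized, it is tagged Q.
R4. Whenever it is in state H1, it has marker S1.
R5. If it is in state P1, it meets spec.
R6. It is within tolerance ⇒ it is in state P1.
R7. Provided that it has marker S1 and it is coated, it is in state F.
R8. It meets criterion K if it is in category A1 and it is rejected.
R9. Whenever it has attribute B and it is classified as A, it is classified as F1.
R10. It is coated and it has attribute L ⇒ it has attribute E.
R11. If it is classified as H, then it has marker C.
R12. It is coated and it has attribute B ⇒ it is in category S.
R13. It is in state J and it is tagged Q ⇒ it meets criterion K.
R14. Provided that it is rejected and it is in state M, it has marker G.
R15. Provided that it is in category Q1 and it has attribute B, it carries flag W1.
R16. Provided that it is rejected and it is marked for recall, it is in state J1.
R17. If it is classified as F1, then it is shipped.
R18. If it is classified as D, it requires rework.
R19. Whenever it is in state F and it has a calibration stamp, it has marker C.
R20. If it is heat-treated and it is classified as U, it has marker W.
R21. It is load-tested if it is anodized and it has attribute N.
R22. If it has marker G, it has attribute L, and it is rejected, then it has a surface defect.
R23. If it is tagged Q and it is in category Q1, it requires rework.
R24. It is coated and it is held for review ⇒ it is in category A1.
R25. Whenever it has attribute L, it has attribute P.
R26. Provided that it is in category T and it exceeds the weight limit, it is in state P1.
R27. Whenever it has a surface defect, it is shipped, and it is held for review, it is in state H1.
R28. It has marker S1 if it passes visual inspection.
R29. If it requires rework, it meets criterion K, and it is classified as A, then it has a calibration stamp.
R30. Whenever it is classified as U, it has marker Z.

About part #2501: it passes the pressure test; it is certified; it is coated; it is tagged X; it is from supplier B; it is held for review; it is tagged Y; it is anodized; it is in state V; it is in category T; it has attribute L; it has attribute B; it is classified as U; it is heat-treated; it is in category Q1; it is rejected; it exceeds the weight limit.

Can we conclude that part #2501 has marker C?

Forward chaining from the given facts derives: is tagged Q, has attribute E, is in category S, carries flag W1, has marker W, requires rework, is in category A1, has attribute P, is in state P1, has marker Z, has marker G, meets spec, meets criterion K, has a surface defect.
Rules concluding "it has marker C": R11 needs "it is classified as H"; R19 needs "it is in state F" — none of these are established.

No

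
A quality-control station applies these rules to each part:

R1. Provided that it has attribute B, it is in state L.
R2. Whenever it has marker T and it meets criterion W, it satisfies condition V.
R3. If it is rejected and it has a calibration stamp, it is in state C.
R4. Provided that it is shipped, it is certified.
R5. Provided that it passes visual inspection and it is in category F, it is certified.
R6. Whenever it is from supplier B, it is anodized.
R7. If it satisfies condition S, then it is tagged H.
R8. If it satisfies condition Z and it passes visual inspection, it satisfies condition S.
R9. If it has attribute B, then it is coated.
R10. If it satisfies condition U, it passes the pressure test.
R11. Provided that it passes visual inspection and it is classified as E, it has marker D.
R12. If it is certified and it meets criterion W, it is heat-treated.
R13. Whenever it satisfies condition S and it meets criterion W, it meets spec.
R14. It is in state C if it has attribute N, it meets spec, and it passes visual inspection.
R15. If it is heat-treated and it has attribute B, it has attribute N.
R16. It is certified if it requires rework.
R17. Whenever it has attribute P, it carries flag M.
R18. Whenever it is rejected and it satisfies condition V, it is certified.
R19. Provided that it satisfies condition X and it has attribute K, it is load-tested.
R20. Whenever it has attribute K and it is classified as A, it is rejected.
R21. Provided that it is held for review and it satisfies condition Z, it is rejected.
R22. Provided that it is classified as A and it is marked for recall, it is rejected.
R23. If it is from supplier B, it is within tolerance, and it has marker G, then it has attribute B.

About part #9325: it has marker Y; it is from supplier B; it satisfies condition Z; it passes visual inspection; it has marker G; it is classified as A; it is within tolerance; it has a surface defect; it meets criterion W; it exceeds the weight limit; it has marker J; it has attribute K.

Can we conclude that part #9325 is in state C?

No

Forward chaining from the given facts derives: is anodized, satisfies condition S, meets spec, is rejected, has attribute B, is in state L, is tagged H, is coated.
Rules concluding "it is in state C": R3 needs "it has a calibration stamp"; R14 needs "it has attribute N" — none of these are established.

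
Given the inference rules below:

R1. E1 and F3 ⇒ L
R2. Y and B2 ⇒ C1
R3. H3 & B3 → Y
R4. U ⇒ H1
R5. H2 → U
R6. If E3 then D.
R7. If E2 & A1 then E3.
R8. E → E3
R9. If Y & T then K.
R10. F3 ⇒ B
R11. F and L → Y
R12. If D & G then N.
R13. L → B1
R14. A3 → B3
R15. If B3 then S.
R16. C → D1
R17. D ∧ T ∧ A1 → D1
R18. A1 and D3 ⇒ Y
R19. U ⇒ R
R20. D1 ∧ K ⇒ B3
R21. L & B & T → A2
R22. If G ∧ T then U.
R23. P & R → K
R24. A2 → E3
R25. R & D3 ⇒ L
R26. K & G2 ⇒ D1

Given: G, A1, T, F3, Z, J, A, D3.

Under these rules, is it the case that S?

Yes

B  (by R10: F3)
Y  (by R18: A1, D3)
U  (by R22: G, T)
K  (by R9: Y, T)
R  (by R19: U)
L  (by R25: R, D3)
A2  (by R21: L, B, T)
E3  (by R24: A2)
D  (by R6: E3)
D1  (by R17: D, T, A1)
B3  (by R20: D1, K)
S  (by R15: B3)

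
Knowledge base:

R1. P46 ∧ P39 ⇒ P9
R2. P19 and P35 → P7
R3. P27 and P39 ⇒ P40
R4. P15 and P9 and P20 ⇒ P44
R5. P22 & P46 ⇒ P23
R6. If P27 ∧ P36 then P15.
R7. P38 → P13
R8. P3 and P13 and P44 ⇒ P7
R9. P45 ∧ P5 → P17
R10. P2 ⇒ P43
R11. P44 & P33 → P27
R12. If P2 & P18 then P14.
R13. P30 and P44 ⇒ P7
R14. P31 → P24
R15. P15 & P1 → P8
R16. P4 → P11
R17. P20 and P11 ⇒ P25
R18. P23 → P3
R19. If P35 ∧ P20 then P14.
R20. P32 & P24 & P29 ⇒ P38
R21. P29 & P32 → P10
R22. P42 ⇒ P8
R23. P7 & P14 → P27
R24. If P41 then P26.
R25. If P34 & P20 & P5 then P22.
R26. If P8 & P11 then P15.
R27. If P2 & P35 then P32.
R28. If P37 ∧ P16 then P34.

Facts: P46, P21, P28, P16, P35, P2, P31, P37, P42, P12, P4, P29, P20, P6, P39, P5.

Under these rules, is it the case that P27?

Yes

P9  (by R1: P46, P39)
P24  (by R14: P31)
P11  (by R16: P4)
P14  (by R19: P35, P20)
P8  (by R22: P42)
P15  (by R26: P8, P11)
P32  (by R27: P2, P35)
P34  (by R28: P37, P16)
P44  (by R4: P15, P9, P20)
P38  (by R20: P32, P24, P29)
P22  (by R25: P34, P20, P5)
P23  (by R5: P22, P46)
P13  (by R7: P38)
P3  (by R18: P23)
P7  (by R8: P3, P13, P44)
P27  (by R23: P7, P14)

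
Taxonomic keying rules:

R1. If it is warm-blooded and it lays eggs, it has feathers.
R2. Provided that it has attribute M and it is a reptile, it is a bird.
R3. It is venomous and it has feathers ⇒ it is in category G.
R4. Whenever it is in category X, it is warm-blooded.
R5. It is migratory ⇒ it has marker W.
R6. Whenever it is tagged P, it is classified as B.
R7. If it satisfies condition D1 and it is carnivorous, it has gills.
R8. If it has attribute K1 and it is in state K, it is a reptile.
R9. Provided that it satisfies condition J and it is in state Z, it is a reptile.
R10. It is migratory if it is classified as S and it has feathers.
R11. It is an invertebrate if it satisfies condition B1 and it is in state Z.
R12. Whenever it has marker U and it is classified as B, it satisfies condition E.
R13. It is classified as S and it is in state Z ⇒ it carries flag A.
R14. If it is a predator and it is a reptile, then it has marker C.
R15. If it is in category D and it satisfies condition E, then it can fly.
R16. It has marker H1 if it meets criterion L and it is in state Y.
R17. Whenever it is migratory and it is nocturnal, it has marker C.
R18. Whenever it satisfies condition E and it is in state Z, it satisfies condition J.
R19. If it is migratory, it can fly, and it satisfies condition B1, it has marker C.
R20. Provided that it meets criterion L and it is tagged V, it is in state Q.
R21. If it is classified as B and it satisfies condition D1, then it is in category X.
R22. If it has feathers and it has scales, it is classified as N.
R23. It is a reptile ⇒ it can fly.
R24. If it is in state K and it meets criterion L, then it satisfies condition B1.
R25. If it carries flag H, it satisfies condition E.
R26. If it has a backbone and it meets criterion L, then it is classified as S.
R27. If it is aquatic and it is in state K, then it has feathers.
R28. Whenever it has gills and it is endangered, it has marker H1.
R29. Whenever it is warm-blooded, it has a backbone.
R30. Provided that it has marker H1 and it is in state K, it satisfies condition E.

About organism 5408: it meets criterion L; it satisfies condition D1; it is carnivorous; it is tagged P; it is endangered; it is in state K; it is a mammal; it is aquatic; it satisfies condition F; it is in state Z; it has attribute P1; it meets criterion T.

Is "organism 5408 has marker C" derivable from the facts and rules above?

By R6 (it is tagged P): it is classified as B.
By R7 (it satisfies condition D1, it is carnivorous): it has gills.
By R21 (it is classified as B, it satisfies condition D1): it is in category X.
By R24 (it is in state K, it meets criterion L): it satisfies condition B1.
By R27 (it is aquatic, it is in state K): it has feathers.
By R28 (it has gills, it is endangered): it has marker H1.
By R30 (it has marker H1, it is in state K): it satisfies condition E.
By R4 (it is in category X): it is warm-blooded.
By R18 (it satisfies condition E, it is in state Z): it satisfies condition J.
By R29 (it is warm-blooded): it has a backbone.
By R9 (it satisfies condition J, it is in state Z): it is a reptile.
By R23 (it is a reptile): it can fly.
By R26 (it has a backbone, it meets criterion L): it is classified as S.
By R10 (it is classified as S, it has feathers): it is migratory.
By R19 (it is migratory, it can fly, it satisfies condition B1): it has marker C.

Yes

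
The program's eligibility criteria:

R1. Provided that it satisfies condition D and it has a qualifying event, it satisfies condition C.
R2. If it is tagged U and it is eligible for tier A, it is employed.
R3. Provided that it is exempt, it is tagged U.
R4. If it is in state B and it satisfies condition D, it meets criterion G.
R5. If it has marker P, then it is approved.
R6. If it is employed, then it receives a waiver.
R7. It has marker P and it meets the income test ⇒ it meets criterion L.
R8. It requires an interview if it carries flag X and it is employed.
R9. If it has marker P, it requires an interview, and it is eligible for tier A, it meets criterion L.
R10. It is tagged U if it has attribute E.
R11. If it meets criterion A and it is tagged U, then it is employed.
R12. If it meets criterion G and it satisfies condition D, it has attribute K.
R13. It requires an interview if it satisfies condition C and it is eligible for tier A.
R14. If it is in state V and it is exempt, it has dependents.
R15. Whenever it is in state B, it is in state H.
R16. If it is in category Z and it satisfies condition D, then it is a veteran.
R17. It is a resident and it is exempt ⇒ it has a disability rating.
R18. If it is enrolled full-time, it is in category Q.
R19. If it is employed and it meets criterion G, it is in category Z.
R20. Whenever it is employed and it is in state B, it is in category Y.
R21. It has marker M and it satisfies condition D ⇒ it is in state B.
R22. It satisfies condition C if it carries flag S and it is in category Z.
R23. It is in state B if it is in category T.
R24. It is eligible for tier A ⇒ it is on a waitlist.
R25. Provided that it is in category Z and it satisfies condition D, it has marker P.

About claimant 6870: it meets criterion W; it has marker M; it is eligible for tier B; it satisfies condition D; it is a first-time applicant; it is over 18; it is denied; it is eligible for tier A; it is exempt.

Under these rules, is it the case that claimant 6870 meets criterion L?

No

Forward chaining from the given facts derives: is tagged U, is in state B, is on a waitlist, is employed, meets criterion G, receives a waiver, has attribute K, is in state H, is in category Z, is in category Y, has marker P, is approved, is a veteran.
Rules concluding "it meets criterion L": R7 needs "it meets the income test"; R9 needs "it requires an interview" — none of these are established.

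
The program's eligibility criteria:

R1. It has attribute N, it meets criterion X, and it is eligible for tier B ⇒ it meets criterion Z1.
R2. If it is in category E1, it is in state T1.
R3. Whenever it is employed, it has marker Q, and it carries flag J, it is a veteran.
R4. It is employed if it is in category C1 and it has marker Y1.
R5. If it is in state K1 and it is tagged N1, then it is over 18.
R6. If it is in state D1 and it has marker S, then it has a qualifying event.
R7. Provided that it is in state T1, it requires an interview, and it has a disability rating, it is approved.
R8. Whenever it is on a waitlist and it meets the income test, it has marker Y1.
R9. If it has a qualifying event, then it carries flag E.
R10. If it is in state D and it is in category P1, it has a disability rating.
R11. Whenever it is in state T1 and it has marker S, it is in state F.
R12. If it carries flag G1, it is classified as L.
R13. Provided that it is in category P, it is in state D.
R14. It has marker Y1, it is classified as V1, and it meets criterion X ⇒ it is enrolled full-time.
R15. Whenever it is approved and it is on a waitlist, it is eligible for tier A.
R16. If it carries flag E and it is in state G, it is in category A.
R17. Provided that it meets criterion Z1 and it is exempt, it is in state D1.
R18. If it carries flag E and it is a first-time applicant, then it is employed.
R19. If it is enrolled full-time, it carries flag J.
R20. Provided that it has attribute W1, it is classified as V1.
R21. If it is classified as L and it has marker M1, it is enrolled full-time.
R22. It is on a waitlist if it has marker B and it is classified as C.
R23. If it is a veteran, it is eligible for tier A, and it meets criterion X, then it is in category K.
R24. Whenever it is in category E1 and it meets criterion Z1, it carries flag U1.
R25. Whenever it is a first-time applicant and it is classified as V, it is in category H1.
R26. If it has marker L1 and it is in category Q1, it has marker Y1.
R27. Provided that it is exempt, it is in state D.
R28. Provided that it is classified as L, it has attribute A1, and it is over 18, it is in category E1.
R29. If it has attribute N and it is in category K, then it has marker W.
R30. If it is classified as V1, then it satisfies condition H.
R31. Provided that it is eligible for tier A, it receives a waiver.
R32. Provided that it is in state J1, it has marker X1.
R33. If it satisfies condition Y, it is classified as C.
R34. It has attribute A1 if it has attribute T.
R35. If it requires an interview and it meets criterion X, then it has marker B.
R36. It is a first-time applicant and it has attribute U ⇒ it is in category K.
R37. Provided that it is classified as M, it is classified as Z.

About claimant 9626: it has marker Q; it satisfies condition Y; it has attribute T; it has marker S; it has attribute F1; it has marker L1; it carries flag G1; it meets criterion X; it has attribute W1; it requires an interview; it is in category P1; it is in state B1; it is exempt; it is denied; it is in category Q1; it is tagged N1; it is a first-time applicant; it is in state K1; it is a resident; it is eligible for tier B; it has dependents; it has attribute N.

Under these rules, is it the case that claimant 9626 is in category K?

Yes

By R1 (it has attribute N, it meets criterion X, it is eligible for tier B): it meets criterion Z1.
By R5 (it is in state K1, it is tagged N1): it is over 18.
By R12 (it carries flag G1): it is classified as L.
By R17 (it meets criterion Z1, it is exempt): it is in state D1.
By R20 (it has attribute W1): it is classified as V1.
By R26 (it has marker L1, it is in category Q1): it has marker Y1.
By R27 (it is exempt): it is in state D.
By R33 (it satisfies condition Y): it is classified as C.
By R34 (it has attribute T): it has attribute A1.
By R35 (it requires an interview, it meets criterion X): it has marker B.
By R6 (it is in state D1, it has marker S): it has a qualifying event.
By R9 (it has a qualifying event): it carries flag E.
By R10 (it is in state D, it is in category P1): it has a disability rating.
By R14 (it has marker Y1, it is classified as V1, it meets criterion X): it is enrolled full-time.
By R18 (it carries flag E, it is a first-time applicant): it is employed.
By R19 (it is enrolled full-time): it carries flag J.
By R22 (it has marker B, it is classified as C): it is on a waitlist.
By R28 (it is classified as L, it has attribute A1, it is over 18): it is in category E1.
By R2 (it is in category E1): it is in state T1.
By R3 (it is employed, it has marker Q, it carries flag J): it is a veteran.
By R7 (it is in state T1, it requires an interview, it has a disability rating): it is approved.
By R15 (it is approved, it is on a waitlist): it is eligible for tier A.
By R23 (it is a veteran, it is eligible for tier A, it meets criterion X): it is in category K.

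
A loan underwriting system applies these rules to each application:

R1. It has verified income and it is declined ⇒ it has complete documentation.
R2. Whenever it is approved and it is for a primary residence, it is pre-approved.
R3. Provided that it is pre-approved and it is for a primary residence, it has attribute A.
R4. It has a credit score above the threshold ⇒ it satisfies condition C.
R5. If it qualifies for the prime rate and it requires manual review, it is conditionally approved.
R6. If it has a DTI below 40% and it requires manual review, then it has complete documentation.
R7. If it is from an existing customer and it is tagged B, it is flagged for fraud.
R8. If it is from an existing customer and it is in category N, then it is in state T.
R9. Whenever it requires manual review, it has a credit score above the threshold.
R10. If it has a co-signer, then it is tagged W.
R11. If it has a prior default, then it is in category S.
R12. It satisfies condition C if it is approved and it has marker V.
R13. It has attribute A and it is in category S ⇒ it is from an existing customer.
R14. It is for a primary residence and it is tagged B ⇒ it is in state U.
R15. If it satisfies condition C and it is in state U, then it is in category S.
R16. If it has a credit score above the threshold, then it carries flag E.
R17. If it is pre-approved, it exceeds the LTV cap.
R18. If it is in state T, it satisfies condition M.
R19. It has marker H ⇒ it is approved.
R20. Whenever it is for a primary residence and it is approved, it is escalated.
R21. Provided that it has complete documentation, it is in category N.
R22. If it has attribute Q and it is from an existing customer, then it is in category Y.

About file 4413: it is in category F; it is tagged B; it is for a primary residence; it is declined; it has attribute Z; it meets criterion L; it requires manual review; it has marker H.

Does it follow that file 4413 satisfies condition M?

No

Forward chaining from the given facts derives: has a credit score above the threshold, is in state U, carries flag E, is approved, is escalated, is pre-approved, has attribute A, satisfies condition C, is in category S, exceeds the LTV cap, is from an existing customer, is flagged for fraud.
The only rule concluding "it satisfies condition M" is R18, which needs "it is in state T"; that is never established.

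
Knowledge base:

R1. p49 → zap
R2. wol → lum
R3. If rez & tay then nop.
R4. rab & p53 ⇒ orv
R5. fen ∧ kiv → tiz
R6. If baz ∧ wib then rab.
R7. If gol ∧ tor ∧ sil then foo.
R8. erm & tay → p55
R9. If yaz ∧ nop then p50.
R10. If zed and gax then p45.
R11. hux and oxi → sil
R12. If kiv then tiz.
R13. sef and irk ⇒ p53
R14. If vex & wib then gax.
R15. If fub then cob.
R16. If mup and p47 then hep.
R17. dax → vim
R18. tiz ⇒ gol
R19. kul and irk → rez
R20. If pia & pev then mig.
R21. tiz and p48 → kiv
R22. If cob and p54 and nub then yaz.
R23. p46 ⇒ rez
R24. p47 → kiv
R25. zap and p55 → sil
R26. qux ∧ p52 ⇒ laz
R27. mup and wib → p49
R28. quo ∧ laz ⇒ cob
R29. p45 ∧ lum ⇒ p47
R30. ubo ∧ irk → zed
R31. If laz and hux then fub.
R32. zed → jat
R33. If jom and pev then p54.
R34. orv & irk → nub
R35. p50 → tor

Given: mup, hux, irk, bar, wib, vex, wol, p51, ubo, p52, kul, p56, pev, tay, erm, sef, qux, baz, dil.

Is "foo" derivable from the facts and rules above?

Forward chaining from the given facts derives: lum, rab, p55, p53, gax, rez, laz, p49, zed, fub, jat, zap, nop, orv, p45, cob, sil, p47, nub, hep, kiv, tiz, gol.
The only rule concluding foo is R7, which needs tor; that is never established.

No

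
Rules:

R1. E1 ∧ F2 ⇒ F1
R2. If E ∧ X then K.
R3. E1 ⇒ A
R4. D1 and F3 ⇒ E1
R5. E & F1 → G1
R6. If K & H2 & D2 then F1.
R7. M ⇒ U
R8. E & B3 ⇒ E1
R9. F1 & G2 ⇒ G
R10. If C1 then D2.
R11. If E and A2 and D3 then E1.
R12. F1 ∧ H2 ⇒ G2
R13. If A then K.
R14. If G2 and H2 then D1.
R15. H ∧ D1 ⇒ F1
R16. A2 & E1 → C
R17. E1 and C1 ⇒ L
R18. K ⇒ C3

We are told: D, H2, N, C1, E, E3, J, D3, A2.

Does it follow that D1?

Yes

D2  (by R10: C1)
E1  (by R11: E, A2, D3)
A  (by R3: E1)
K  (by R13: A)
F1  (by R6: K, H2, D2)
G2  (by R12: F1, H2)
D1  (by R14: G2, H2)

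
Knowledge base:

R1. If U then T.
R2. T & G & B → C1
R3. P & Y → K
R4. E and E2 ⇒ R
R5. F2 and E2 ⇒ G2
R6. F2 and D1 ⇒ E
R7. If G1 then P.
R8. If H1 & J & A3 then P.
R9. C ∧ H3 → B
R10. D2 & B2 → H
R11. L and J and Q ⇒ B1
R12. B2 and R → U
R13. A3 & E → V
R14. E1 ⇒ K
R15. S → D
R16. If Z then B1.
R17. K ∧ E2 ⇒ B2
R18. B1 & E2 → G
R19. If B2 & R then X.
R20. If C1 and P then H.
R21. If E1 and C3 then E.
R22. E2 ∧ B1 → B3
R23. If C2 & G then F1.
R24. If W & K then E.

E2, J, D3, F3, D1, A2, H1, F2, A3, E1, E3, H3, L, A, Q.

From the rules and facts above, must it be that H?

Forward chaining from the given facts derives: G2, E, P, B1, V, K, B2, G, B3, R, U, X, T.
Rules concluding H: R10 needs D2; R20 needs C1 — none of these are established.

No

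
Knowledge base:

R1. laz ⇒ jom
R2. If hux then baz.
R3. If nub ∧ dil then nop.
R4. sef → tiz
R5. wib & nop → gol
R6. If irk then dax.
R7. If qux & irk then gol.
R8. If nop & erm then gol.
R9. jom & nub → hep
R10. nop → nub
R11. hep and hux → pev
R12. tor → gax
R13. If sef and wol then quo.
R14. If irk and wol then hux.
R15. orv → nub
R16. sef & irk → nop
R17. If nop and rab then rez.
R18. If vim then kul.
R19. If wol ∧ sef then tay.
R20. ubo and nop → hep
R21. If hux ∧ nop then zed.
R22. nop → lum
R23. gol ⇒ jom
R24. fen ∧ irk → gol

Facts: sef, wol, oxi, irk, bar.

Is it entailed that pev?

No

Forward chaining from the given facts derives: tiz, dax, quo, hux, nop, tay, zed, lum, baz, nub.
The only rule concluding pev is R11, which needs hep; that is never established.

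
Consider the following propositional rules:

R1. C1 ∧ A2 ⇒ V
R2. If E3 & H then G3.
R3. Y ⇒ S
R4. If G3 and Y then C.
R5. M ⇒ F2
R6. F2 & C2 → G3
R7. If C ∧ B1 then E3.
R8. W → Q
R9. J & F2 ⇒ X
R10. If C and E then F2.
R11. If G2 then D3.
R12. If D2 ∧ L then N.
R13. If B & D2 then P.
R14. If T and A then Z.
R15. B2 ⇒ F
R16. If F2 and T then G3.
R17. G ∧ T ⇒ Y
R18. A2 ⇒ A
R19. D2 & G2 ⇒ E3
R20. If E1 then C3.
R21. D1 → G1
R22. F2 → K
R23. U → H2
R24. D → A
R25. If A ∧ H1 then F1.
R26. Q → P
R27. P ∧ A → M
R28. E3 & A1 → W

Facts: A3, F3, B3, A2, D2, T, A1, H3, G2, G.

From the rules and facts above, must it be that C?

Yes

Y  (by R17: G, T)
A  (by R18: A2)
E3  (by R19: D2, G2)
W  (by R28: E3, A1)
Q  (by R8: W)
P  (by R26: Q)
M  (by R27: P, A)
F2  (by R5: M)
G3  (by R16: F2, T)
C  (by R4: G3, Y)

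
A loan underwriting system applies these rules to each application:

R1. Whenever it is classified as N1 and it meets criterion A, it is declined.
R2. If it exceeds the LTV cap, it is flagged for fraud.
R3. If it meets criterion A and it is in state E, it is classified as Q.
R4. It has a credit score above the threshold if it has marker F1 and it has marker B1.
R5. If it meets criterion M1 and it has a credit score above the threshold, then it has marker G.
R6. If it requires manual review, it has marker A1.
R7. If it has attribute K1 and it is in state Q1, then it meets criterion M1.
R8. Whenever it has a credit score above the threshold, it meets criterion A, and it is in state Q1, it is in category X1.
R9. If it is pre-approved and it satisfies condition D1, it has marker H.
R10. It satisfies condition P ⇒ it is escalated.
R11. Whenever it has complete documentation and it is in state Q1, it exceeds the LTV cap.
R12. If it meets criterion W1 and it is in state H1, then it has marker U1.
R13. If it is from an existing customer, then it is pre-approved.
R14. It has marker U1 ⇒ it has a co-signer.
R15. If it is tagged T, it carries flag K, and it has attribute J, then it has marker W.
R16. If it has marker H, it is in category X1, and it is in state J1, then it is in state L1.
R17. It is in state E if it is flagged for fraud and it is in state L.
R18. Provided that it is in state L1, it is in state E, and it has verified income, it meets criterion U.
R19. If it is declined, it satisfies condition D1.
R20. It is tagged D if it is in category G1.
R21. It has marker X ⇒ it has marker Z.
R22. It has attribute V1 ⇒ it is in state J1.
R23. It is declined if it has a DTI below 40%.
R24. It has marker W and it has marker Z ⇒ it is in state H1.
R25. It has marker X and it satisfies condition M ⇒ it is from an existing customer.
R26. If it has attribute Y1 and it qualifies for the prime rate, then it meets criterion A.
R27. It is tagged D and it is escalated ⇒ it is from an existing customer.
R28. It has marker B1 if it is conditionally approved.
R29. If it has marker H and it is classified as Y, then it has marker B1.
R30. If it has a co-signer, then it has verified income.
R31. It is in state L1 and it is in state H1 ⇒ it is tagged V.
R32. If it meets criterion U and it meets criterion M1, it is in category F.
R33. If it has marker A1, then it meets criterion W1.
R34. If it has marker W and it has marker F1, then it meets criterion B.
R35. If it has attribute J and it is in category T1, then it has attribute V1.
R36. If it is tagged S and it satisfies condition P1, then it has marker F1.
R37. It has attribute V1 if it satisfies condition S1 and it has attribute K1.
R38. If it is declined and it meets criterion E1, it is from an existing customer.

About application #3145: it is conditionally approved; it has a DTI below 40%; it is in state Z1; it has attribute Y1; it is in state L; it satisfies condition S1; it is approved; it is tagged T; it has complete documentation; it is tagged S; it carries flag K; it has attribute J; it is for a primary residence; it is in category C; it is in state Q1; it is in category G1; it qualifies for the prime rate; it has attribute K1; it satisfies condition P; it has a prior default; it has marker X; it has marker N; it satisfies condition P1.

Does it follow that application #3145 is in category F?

No

Forward chaining from the given facts derives: meets criterion M1, is escalated, exceeds the LTV cap, has marker W, is tagged D, has marker Z, is declined, is in state H1, meets criterion A, is from an existing customer, has marker B1, has marker F1, has attribute V1, is flagged for fraud, has a credit score above the threshold, has marker G, is in category X1, is pre-approved, is in state E, satisfies condition D1, is in state J1, meets criterion B, is classified as Q, has marker H, is in state L1, is tagged V.
The only rule concluding "it is in category F" is R32, which needs "it meets criterion U"; that is never established.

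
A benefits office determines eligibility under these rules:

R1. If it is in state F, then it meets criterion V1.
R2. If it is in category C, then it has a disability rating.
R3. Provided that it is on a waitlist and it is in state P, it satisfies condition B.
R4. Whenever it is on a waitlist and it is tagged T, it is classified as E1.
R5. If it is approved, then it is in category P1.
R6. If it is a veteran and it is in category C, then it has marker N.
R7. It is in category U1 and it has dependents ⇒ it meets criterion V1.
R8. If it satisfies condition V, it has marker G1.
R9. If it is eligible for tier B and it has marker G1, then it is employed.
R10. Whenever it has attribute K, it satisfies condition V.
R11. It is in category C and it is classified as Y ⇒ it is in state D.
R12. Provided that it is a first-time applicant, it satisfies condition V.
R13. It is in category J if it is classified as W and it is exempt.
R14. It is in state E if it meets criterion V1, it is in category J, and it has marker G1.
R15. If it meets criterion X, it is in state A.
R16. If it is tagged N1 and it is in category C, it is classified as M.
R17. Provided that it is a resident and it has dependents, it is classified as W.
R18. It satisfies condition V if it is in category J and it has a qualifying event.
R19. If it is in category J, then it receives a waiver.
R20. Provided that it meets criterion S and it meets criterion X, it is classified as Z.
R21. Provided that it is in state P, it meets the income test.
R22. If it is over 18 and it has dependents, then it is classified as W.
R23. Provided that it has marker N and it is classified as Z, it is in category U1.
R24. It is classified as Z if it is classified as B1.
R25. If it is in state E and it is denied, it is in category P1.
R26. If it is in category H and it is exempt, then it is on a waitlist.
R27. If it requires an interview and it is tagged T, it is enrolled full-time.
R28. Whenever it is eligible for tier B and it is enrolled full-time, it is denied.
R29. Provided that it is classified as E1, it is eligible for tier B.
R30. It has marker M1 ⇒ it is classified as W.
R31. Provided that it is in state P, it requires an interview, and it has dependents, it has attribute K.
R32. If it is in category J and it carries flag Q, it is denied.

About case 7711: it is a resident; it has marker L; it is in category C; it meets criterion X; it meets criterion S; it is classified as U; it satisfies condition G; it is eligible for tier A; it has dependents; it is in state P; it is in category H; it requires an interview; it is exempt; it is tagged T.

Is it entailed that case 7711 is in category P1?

No

Forward chaining from the given facts derives: has a disability rating, is in state A, is classified as W, is classified as Z, meets the income test, is on a waitlist, is enrolled full-time, has attribute K, satisfies condition B, is classified as E1, satisfies condition V, is in category J, receives a waiver, is eligible for tier B, has marker G1, is employed, is denied.
Rules concluding "it is in category P1": R5 needs "it is approved"; R25 needs "it is in state E" — none of these are established.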